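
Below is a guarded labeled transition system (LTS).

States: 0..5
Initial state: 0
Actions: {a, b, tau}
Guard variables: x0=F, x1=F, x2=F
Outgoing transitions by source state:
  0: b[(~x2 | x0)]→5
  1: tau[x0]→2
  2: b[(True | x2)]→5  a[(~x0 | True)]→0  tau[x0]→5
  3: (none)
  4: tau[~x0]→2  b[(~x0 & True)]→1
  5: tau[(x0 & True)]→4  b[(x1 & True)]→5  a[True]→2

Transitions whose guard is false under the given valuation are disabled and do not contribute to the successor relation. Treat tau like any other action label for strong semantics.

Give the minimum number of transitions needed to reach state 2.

Answer: 2

Trace:
Breadth-first toward 2:
  Layer 0: {0}
  Layer 1: {5}
  Layer 2: {2}
depth(2)=2, e.g. b·a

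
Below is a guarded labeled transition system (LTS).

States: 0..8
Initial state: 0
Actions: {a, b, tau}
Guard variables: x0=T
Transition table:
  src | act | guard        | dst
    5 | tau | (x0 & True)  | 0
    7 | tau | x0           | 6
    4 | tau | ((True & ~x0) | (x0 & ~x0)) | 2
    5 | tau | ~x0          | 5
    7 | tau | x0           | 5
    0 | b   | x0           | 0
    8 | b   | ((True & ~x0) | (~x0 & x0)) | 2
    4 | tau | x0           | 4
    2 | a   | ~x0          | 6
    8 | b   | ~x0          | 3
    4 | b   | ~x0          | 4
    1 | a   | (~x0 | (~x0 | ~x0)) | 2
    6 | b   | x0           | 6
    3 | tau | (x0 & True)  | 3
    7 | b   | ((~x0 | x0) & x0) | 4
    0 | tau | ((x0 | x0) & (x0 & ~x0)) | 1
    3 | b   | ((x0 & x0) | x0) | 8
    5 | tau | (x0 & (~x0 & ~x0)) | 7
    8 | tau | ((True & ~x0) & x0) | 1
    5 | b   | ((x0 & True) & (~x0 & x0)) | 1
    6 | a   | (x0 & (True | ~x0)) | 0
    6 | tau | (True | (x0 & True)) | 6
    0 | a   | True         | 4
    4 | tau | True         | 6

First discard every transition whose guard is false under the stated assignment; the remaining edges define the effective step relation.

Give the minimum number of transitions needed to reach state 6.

Answer: 2

Trace:
Layered search for 6:
  depth 0: {0}
  depth 1: {4}
  depth 2: {6}
first hit 6 at d=2 via a·tau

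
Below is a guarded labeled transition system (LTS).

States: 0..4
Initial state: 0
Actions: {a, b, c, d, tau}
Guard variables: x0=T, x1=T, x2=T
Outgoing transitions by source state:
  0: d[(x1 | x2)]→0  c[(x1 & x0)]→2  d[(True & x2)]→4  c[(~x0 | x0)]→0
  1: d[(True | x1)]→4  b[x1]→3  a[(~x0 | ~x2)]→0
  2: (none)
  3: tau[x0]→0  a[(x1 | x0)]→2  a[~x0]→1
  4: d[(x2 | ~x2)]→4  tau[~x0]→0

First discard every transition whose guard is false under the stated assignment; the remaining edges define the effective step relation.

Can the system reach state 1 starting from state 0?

After dropping false guards: 9 live edges.
Layer 0: {0}
Layer 1: {2,4}  total {0,2,4}
Reachable = {0,2,4}

Answer: UNREACHABLE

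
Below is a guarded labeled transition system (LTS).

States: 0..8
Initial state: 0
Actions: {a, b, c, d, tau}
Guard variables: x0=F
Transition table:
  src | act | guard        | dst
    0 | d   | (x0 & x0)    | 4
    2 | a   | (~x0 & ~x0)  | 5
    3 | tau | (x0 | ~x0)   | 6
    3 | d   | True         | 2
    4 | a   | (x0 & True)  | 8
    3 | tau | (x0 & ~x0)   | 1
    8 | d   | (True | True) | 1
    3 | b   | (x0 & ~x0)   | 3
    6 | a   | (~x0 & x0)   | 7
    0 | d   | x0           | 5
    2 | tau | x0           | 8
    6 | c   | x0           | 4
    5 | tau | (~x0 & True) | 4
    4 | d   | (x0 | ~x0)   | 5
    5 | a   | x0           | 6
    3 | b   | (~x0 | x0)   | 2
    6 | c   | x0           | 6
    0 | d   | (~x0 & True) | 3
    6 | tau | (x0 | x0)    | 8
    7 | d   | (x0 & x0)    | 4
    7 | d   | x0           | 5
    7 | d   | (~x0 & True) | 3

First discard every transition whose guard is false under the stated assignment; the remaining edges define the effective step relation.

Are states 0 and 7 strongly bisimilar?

Answer: BISIMILAR

Working:
Bisimulation quotient by refinement:
  π0 = {{0,1,2,3,4,5,6,7,8}}
  π1 = {{0,4,7,8},{1,6},{2},{3},{5}}
  π2 = {{0,7},{1,6},{2},{3},{4},{5},{8}}
7 equivalence class(es) (converged in 3)
[0]={0,7}  [7]={0,7}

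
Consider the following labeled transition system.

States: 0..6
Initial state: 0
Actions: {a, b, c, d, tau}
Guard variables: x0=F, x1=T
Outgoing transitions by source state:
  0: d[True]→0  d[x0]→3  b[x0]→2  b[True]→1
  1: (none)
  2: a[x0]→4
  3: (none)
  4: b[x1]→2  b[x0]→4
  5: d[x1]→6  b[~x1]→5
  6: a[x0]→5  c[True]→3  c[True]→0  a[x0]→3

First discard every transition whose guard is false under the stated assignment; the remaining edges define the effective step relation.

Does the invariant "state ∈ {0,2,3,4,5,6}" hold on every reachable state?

Answer: INVARIANT VIOLATED at state 1

Trace:
Inv-set: {0,2,3,4,5,6}
R = {0,1}
  0: ok
  1: ✗ unsafe
counterexample path to 1: b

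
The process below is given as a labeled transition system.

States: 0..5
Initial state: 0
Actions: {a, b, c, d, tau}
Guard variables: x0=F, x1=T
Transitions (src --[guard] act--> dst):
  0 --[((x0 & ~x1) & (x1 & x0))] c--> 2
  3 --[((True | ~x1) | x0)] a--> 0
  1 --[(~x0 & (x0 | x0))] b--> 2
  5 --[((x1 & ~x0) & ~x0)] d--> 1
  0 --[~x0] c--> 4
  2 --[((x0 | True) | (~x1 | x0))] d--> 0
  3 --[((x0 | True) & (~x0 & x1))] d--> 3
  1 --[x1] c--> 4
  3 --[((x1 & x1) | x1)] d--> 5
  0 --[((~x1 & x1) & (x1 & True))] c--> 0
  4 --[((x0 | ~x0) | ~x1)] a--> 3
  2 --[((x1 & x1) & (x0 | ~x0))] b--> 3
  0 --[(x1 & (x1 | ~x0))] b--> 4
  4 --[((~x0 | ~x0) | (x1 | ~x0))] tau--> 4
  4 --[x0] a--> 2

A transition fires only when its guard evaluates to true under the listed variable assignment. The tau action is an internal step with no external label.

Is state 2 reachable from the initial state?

Answer: UNREACHABLE

Analysis:
Guard filter leaves 11 enabled edge(s).
depth 0: {0}
depth 1: {4}  now seen {0,4}
depth 2: {3}  now seen {0,3,4}
depth 3: {5}  now seen {0,3,4,5}
depth 4: {1}  now seen {0,1,3,4,5}
Reachable = {0,1,3,4,5}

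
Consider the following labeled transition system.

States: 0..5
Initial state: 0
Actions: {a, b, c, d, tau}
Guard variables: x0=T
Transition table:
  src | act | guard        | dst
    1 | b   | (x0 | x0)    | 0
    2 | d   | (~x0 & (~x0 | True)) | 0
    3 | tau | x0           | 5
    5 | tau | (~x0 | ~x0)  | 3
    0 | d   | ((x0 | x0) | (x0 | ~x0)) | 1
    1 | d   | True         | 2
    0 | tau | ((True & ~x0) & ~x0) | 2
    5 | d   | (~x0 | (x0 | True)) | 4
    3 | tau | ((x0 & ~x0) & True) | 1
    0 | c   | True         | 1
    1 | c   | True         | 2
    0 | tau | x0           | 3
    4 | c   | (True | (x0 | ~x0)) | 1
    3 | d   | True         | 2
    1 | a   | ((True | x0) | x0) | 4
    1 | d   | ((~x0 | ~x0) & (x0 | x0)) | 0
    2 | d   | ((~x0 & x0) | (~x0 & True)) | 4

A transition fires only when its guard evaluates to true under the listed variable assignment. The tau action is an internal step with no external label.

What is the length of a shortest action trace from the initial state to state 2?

Layered search for 2:
  L0 = {0}
  L1 = {1,3}
  L2 = {2,4,5}
2 enters at depth 2; path c·c

Answer: 2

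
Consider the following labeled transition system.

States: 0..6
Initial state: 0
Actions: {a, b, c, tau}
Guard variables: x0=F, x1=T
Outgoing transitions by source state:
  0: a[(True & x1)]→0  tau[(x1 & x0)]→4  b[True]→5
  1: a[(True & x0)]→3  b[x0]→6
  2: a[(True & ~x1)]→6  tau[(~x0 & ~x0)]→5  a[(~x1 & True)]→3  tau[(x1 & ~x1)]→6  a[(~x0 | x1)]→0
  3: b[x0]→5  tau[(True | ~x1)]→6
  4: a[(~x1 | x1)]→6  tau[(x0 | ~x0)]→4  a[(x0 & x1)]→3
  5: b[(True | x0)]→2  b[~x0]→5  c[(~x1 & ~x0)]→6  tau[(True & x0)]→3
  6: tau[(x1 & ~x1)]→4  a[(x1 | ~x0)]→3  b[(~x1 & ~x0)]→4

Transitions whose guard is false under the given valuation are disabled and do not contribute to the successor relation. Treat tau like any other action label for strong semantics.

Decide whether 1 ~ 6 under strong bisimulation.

Bisimulation quotient by refinement:
  round 0: {{0,1,2,3,4,5,6}}
  round 1: {{0},{1},{2,4},{3},{5},{6}}
  round 2: {{0},{1},{2},{3},{4},{5},{6}}
7 equivalence class(es) (converged in 3)
class of 1: {1}; class of 6: {6}

Answer: NOT BISIMILAR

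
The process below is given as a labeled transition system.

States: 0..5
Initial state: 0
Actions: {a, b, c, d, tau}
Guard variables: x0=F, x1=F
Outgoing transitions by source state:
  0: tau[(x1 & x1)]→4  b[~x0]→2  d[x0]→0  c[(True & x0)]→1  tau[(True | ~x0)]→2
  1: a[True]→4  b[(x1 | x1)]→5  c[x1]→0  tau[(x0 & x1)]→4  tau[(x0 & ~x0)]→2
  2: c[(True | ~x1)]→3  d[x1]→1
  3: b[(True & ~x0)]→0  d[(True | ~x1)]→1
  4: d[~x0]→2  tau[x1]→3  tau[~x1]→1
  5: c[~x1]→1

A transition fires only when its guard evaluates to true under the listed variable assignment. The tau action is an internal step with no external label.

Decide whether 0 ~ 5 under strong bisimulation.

Answer: NOT BISIMILAR

Trace:
Bisimulation quotient by refinement:
  round 0: {{0,1,2,3,4,5}}
  round 1: {{0},{1},{2,5},{3},{4}}
  round 2: {{0},{1},{2},{3},{4},{5}}
Fixed point at round 3; 6 class(es).
0∈{0}, 5∈{5}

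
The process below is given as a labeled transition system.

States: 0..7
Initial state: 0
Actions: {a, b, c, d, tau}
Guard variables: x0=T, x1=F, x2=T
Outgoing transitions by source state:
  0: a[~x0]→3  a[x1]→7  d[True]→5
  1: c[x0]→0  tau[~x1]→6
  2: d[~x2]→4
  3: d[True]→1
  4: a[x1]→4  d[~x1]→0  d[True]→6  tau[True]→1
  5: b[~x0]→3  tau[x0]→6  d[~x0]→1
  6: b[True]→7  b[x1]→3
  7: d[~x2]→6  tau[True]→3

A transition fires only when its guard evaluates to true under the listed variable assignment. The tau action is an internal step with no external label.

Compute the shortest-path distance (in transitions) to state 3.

Answer: 4

Trace:
Breadth-first toward 3:
  L0 = {0}
  L1 = {5}
  L2 = {6}
  L3 = {7}
  L4 = {3}
3 enters at depth 4; path d·tau·b·tau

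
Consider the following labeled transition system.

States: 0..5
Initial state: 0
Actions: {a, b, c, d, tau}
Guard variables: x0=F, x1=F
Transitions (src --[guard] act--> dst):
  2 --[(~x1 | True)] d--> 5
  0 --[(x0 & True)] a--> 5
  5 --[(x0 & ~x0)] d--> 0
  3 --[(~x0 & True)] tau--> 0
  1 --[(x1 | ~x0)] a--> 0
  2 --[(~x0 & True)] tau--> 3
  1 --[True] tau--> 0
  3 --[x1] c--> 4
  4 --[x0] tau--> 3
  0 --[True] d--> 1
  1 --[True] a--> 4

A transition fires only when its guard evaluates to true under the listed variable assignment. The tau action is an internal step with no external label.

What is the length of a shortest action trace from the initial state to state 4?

Answer: 2

Analysis:
Layered search for 4:
  depth 0: {0}
  depth 1: {1}
  depth 2: {4}
depth(4)=2, e.g. d·a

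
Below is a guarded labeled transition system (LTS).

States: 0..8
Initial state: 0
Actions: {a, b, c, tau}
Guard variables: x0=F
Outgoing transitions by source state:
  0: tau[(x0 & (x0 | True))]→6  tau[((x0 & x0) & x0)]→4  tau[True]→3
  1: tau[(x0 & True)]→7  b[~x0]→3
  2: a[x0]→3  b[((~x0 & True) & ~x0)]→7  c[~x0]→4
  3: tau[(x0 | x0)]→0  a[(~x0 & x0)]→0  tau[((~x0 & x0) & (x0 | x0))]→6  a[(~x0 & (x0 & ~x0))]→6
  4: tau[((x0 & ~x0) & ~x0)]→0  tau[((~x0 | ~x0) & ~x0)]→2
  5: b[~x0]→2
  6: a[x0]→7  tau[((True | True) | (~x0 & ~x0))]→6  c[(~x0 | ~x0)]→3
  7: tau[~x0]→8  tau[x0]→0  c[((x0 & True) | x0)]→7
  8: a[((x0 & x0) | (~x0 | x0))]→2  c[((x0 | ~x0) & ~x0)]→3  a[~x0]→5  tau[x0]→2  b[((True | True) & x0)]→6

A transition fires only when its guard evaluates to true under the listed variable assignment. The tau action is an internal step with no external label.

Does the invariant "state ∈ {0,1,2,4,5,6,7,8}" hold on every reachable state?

Allowed set {0,1,2,4,5,6,7,8}
Reachable = {0,3}
  0: ok
  3: ✗ unsafe
counterexample path to 3: tau

Answer: INVARIANT VIOLATED at state 3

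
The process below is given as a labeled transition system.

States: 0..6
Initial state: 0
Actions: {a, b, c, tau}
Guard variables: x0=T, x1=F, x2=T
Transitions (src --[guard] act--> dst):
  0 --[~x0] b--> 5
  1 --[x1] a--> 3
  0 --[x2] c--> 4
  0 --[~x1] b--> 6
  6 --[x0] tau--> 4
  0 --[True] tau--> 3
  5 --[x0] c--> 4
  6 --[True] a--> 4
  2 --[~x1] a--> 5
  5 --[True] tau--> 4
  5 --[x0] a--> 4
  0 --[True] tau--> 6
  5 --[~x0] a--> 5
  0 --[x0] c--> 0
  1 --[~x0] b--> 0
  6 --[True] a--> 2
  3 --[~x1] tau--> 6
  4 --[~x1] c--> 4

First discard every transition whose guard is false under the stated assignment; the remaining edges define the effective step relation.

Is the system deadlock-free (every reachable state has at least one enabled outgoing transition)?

Answer: DEADLOCK-FREE

Working:
Reachable = {0,2,3,4,5,6}
  0: b→6  c→0  c→4  tau→3  tau→6  [5 out]
  2: a→5  [1 out]
  3: tau→6  [1 out]
  4: c→4  [1 out]
  5: a→4  c→4  tau→4  [3 out]
  6: a→2  a→4  tau→4  [3 out]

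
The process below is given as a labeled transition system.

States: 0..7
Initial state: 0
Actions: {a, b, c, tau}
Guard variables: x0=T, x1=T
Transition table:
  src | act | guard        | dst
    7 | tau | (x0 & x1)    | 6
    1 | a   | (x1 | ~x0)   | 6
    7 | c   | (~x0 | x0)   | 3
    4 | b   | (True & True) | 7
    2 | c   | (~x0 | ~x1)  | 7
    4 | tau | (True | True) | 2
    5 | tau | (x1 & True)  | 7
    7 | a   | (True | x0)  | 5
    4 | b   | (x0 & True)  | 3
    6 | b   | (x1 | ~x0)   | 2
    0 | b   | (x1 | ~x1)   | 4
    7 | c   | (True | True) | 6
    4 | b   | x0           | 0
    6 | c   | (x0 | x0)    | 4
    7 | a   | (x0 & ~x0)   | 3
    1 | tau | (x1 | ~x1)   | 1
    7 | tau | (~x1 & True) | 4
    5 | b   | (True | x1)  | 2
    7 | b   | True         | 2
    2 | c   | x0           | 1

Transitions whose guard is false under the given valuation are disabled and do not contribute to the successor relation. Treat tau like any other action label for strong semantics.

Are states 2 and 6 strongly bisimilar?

Answer: NOT BISIMILAR

Analysis:
Compute ~ classes (split until stable):
  round 0: {{0,1,2,3,4,5,6,7}}
  round 1: {{0},{1},{2},{3},{4,5},{6},{7}}
  round 2: {{0},{1},{2},{3},{4},{5},{6},{7}}
stable after 3 split(s): 8 block(s)
class of 2: {2}; class of 6: {6}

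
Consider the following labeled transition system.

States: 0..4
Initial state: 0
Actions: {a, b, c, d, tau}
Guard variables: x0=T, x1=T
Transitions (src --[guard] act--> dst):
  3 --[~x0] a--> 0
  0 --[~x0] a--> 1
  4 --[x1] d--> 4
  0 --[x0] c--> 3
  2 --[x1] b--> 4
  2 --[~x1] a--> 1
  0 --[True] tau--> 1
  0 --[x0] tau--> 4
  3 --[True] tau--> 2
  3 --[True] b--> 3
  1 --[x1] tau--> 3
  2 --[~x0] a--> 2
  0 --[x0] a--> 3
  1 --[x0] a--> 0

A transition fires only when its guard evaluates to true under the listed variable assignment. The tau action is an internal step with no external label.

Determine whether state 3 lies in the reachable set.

10 transition(s) survive guard evaluation.
L0 = {0}
L1 = {1,3,4}  total {0,1,3,4}
L2 = {2}  total {0,1,2,3,4}
Reach set: {0,1,2,3,4}
witness 3: c

Answer: REACHABLE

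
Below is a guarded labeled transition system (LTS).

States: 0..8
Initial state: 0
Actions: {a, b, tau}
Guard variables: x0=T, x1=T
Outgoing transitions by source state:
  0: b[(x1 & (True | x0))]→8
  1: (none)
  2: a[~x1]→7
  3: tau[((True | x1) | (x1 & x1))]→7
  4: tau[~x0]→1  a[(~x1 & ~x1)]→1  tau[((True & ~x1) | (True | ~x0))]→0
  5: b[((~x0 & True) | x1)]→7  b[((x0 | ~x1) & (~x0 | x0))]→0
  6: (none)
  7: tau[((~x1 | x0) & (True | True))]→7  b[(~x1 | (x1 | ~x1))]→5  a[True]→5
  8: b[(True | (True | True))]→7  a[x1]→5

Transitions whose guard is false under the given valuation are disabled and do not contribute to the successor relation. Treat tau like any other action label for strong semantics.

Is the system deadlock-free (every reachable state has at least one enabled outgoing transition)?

Reachable = {0,5,7,8}
  0: b→8  [deg 1]
  5: b→0  b→7  [deg 2]
  7: a→5  b→5  tau→7  [deg 3]
  8: a→5  b→7  [deg 2]

Answer: DEADLOCK-FREE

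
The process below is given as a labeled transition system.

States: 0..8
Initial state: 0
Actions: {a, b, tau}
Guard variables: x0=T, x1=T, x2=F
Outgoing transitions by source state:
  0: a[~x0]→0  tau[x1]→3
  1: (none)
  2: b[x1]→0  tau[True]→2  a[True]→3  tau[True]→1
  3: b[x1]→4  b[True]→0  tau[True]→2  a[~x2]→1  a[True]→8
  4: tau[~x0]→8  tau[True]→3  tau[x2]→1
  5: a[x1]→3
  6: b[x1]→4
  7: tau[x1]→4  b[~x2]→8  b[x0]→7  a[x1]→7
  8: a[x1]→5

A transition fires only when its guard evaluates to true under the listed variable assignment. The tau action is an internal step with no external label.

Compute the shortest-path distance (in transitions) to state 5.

Answer: 3

Trace:
Breadth-first toward 5:
  Layer 0: {0}
  Layer 1: {3}
  Layer 2: {1,2,4,8}
  Layer 3: {5}
first hit 5 at d=3 via tau·a·a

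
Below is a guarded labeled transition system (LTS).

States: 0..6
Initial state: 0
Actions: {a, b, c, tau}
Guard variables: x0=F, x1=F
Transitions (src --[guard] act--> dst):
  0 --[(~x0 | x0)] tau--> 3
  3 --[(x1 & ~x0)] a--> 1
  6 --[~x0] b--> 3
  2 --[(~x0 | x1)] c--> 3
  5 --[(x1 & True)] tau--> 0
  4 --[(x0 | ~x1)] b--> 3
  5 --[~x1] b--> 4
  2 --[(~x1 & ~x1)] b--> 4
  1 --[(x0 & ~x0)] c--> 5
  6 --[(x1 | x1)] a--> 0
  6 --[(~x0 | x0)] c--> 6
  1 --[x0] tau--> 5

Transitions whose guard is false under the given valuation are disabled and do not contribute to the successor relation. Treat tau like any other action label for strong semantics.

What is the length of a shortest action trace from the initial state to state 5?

Answer: UNREACHABLE

Analysis:
Layered search for 5:
  depth 0: {0}
  depth 1: {3}
5 never appears.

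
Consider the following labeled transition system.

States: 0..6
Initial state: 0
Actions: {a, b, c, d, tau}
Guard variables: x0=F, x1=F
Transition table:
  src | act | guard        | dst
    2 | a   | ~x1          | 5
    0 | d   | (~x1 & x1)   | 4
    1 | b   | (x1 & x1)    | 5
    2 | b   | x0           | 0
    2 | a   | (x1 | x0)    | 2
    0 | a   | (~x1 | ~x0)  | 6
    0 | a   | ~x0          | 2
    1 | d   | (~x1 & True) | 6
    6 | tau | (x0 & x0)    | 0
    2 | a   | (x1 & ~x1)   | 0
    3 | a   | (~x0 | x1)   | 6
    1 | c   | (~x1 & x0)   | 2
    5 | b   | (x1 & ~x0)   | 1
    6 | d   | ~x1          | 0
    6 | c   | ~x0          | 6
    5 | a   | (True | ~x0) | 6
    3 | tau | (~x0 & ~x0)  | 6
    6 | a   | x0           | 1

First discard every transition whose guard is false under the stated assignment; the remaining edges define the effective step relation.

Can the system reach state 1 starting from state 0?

9 transition(s) survive guard evaluation.
Layer 0: {0}
Layer 1: {2,6}  cumulative {0,2,6}
Layer 2: {5}  cumulative {0,2,5,6}
R = {0,2,5,6}

Answer: UNREACHABLE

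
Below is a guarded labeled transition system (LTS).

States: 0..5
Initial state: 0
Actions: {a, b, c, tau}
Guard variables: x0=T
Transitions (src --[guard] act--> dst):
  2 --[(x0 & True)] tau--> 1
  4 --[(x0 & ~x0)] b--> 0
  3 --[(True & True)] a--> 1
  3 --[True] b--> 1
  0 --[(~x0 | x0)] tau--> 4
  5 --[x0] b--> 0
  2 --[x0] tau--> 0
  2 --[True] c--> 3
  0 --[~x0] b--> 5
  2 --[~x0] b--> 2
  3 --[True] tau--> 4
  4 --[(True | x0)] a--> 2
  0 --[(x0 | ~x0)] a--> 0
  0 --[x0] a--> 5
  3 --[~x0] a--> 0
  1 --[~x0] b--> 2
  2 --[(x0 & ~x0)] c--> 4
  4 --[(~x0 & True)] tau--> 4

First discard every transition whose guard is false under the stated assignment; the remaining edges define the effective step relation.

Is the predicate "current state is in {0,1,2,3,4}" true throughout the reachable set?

Answer: INVARIANT VIOLATED at state 5

Analysis:
Allowed set {0,1,2,3,4}
Reach set: {0,1,2,3,4,5}
  0: ok
  1: ok
  2: ok
  3: ok
  4: ok
  5: ✗ unsafe
counterexample path to 5: a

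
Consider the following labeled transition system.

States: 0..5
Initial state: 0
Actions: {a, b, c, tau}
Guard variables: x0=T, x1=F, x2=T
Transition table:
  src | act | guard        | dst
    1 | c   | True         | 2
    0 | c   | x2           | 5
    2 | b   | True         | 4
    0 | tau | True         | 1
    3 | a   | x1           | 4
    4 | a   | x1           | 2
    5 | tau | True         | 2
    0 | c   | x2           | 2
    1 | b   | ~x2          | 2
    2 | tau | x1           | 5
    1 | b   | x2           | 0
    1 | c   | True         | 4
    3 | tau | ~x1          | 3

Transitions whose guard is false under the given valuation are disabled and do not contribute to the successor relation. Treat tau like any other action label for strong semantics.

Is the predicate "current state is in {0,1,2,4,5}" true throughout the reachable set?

Safe = {0,1,2,4,5}
Reach set: {0,1,2,4,5}
  0: ok
  1: ok
  2: ok
  4: ok
  5: ok

Answer: INVARIANT HOLDS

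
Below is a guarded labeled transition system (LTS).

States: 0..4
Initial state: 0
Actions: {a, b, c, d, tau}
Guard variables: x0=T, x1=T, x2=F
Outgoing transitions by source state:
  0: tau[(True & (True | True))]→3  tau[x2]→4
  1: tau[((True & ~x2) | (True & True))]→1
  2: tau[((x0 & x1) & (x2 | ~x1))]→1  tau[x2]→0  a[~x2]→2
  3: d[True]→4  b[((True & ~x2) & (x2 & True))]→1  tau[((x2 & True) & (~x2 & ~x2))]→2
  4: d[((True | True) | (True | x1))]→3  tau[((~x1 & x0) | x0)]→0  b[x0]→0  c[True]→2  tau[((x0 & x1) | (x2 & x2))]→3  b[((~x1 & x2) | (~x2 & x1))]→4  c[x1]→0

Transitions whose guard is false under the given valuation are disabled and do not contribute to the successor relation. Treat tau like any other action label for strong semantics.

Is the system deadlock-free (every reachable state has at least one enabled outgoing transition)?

Answer: DEADLOCK-FREE

Trace:
R = {0,2,3,4}
  0: tau→3  [1 out]
  2: a→2  [1 out]
  3: d→4  [1 out]
  4: b→0  b→4  c→0  c→2  d→3  tau→0  tau→3  [7 out]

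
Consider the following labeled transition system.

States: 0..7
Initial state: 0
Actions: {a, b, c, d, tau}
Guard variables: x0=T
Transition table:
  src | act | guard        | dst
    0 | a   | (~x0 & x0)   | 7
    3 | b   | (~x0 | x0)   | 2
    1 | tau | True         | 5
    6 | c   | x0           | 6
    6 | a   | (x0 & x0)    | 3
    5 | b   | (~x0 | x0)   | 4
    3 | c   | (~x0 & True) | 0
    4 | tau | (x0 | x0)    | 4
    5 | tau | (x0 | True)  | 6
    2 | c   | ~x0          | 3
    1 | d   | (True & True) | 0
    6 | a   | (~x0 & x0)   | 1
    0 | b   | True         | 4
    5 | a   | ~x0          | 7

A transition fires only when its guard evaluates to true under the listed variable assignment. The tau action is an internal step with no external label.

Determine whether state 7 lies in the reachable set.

9 transition(s) survive guard evaluation.
Layer 0: {0}
Layer 1: {4}  total {0,4}
Reach set: {0,4}

Answer: UNREACHABLE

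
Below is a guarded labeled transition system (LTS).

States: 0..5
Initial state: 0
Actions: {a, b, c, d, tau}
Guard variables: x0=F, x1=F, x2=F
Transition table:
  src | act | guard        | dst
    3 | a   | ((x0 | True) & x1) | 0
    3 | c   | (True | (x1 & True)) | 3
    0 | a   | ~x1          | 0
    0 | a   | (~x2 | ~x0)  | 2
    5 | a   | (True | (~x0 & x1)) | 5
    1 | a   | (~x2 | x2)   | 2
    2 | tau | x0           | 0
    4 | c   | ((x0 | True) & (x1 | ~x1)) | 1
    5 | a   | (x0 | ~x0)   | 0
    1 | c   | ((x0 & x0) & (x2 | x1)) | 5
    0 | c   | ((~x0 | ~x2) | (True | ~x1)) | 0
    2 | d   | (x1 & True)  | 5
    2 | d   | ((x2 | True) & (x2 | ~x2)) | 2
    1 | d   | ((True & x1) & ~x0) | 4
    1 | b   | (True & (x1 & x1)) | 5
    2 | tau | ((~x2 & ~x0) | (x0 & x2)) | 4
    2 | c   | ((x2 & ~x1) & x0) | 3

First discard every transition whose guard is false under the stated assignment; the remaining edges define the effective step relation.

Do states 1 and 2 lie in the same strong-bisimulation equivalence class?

Compute ~ classes (split until stable):
  round 0: {{0,1,2,3,4,5}}
  round 1: {{0},{1,5},{2},{3,4}}
  round 2: {{0},{1},{2},{3},{4},{5}}
Fixed point at round 3; 6 class(es).
[1]={1}  [2]={2}

Answer: NOT BISIMILAR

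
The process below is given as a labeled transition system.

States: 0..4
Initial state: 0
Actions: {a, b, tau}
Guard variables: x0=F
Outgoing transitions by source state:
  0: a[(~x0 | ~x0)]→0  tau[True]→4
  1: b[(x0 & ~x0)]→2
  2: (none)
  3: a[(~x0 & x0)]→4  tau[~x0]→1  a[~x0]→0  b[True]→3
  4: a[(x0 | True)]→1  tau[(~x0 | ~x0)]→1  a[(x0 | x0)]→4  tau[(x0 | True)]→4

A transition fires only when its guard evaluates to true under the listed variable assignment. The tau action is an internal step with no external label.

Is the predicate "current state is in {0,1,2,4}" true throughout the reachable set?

Safe = {0,1,2,4}
R = {0,1,4}
  0: safe
  1: safe
  4: safe

Answer: INVARIANT HOLDS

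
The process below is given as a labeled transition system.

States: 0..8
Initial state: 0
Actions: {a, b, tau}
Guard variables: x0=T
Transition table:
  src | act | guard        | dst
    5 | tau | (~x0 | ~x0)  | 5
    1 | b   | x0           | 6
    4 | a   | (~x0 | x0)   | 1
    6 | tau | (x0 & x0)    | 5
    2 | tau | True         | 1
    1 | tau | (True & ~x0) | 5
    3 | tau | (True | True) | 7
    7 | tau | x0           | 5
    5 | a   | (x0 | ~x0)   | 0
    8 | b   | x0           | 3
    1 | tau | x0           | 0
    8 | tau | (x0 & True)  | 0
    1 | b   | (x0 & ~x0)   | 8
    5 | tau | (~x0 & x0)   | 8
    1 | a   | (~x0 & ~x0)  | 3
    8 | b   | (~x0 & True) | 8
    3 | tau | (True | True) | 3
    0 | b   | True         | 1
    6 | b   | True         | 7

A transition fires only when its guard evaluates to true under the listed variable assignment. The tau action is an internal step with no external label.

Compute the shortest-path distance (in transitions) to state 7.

BFS to 7:
  depth 0: {0}
  depth 1: {1}
  depth 2: {6}
  depth 3: {5,7}
7 enters at depth 3; path b·b·b

Answer: 3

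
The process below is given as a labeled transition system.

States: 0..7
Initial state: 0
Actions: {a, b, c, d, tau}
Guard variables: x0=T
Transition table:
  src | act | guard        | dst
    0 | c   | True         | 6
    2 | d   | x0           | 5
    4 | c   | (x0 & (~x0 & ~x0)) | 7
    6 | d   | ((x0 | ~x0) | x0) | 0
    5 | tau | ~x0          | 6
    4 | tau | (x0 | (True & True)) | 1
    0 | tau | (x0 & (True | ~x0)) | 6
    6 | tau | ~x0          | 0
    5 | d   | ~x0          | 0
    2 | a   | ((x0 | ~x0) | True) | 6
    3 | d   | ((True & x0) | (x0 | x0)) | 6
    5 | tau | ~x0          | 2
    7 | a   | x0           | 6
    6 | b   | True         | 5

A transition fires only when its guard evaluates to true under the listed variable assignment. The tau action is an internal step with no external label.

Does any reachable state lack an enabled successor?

Answer: DEADLOCK at state 5

Trace:
Reach set: {0,5,6}
  0: c→6  tau→6  [deg 2]
  5: ∅  [no exit]
  6: b→5  d→0  [deg 2]
Path to 5: c·b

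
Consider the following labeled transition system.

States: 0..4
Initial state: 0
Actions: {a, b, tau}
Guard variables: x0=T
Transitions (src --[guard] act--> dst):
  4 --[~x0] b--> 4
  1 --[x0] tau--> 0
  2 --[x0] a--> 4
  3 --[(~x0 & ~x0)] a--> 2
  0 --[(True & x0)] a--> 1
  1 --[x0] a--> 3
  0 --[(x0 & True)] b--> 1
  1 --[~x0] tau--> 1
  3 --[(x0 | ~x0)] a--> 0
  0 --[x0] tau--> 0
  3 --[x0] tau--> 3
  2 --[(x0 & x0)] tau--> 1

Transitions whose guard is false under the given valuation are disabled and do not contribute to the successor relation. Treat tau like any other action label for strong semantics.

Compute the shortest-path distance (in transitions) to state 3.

Answer: 2

Trace:
Layered search for 3:
  L0 = {0}
  L1 = {1}
  L2 = {3}
depth(3)=2, e.g. a·a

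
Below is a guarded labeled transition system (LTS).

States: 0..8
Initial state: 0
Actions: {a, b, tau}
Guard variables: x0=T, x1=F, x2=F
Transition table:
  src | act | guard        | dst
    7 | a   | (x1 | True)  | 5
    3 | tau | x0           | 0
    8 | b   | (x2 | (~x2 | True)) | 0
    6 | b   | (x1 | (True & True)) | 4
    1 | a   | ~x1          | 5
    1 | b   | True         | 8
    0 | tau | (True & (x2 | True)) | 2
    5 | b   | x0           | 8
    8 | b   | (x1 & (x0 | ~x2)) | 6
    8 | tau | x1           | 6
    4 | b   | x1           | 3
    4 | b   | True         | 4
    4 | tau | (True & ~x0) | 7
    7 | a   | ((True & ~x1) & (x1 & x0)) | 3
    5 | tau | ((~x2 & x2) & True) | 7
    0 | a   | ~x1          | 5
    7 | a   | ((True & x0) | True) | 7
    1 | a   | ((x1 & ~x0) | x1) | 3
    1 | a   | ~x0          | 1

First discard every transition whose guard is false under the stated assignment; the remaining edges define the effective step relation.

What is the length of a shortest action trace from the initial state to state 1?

Breadth-first toward 1:
  Layer 0: {0}
  Layer 1: {2,5}
  Layer 2: {8}
1 never appears.

Answer: UNREACHABLE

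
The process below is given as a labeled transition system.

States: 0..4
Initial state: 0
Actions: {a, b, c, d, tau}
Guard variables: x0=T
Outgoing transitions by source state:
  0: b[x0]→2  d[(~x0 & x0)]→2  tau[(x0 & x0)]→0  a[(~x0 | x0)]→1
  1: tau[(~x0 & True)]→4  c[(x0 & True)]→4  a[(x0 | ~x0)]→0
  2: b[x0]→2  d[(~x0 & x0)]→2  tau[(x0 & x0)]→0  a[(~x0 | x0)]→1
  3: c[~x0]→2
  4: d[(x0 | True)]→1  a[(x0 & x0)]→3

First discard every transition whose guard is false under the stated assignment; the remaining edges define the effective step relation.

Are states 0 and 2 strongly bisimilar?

Answer: BISIMILAR

Working:
Compute ~ classes (split until stable):
  P[0] = {{0,1,2,3,4}}
  P[1] = {{0,2},{1},{3},{4}}
stable after 2 split(s): 4 block(s)
0∈{0,2}, 2∈{0,2}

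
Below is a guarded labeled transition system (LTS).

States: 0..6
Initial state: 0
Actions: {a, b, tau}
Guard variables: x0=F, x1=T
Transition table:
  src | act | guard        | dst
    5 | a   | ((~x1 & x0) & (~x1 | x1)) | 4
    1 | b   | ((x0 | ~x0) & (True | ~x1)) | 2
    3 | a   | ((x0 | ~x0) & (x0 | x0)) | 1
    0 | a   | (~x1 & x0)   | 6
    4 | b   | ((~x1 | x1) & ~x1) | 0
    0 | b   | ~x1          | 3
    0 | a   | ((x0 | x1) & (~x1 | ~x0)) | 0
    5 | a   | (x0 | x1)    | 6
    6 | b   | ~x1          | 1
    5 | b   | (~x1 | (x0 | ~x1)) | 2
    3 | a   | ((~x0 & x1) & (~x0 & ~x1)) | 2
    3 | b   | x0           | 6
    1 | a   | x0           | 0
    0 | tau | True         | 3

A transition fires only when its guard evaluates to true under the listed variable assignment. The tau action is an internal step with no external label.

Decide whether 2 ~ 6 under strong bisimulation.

Answer: BISIMILAR

Working:
Bisimulation quotient by refinement:
  P[0] = {{0,1,2,3,4,5,6}}
  P[1] = {{0},{1},{2,3,4,6},{5}}
4 equivalence class(es) (converged in 2)
[2]={2,3,4,6}  [6]={2,3,4,6}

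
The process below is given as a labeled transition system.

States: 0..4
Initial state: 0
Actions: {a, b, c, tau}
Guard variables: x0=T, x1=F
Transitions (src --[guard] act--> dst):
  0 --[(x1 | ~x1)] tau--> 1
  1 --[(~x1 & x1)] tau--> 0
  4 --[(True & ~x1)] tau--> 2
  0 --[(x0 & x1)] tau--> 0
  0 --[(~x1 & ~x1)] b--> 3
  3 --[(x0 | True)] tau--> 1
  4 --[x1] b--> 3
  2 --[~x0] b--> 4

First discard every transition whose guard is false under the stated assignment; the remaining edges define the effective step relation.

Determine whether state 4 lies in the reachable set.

Answer: UNREACHABLE

Trace:
4 transition(s) survive guard evaluation.
Layer 0: {0}
Layer 1: {1,3}  total {0,1,3}
Reachable = {0,1,3}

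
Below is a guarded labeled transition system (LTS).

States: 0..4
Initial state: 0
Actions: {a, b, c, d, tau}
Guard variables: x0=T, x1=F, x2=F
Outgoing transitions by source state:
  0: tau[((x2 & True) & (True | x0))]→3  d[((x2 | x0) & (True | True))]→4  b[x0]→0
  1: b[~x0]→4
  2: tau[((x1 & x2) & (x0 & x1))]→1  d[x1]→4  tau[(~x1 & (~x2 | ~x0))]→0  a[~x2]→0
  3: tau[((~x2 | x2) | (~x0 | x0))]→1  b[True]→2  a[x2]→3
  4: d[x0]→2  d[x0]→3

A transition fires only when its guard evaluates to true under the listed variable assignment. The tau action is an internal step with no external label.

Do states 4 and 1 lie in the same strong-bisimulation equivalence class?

Answer: NOT BISIMILAR

Trace:
Refine partition for ~:
  P[0] = {{0,1,2,3,4}}
  P[1] = {{0},{1},{2},{3},{4}}
stable after 2 split(s): 5 block(s)
[4]={4}  [1]={1}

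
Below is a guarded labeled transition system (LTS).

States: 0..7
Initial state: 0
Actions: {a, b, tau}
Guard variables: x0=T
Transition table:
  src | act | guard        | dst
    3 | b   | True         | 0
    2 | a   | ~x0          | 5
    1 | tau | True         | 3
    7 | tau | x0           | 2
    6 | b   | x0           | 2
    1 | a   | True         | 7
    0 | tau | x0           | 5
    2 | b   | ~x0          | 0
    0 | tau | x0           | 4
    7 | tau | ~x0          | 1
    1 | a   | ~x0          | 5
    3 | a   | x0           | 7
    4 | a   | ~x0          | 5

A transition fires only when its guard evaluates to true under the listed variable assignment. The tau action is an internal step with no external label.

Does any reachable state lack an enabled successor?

Answer: DEADLOCK at state 4

Working:
Reach set: {0,4,5}
  0: tau→4  tau→5  [2 exit(s)]
  4: ∅  [deadlock]
  5: ∅  [deadlock]
witness 4: tau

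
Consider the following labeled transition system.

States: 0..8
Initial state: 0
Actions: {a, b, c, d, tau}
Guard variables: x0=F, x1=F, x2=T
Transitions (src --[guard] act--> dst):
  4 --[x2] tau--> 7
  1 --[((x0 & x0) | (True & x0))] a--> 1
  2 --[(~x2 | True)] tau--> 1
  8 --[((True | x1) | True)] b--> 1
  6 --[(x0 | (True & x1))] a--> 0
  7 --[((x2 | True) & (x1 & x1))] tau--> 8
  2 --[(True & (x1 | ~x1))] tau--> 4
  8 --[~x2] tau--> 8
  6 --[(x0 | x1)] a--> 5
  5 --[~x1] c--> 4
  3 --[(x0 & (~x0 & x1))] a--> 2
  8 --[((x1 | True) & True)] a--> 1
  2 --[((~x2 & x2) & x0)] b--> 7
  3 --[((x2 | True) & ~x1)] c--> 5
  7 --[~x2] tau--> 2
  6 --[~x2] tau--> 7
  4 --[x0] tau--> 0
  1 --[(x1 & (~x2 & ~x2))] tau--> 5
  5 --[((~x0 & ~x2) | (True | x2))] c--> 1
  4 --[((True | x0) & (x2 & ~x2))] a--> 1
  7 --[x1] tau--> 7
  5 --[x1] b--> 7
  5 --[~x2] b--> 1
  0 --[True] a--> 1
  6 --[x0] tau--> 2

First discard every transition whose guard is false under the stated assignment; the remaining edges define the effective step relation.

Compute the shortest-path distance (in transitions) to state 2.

BFS to 2:
  depth 0: {0}
  depth 1: {1}
2 never appears.

Answer: UNREACHABLE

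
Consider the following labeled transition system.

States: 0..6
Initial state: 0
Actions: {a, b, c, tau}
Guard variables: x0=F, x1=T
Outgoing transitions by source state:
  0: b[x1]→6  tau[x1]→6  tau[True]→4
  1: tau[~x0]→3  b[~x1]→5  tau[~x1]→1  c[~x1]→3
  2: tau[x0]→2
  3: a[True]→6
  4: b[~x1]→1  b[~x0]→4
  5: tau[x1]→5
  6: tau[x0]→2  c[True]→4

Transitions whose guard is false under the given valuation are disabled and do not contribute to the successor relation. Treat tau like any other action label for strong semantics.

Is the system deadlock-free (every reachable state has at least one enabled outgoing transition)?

Answer: DEADLOCK-FREE

Trace:
R = {0,4,6}
  0: b→6  tau→4  tau→6  [3 out]
  4: b→4  [1 out]
  6: c→4  [1 out]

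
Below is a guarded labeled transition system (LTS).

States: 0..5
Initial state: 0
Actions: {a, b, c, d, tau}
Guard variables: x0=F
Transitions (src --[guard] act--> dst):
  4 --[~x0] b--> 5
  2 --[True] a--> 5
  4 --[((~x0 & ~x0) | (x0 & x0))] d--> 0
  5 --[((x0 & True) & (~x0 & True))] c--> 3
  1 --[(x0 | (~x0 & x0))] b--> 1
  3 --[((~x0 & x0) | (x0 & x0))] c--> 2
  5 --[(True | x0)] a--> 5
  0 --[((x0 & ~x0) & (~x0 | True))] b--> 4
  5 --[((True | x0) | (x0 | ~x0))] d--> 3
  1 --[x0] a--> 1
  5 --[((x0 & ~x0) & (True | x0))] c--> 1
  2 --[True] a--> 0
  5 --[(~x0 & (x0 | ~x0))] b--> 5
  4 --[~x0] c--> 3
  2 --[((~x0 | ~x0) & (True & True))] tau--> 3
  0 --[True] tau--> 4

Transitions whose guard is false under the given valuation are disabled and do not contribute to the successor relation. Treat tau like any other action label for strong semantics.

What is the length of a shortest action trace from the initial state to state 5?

Layered search for 5:
  depth 0: {0}
  depth 1: {4}
  depth 2: {3,5}
5 enters at depth 2; path tau·b

Answer: 2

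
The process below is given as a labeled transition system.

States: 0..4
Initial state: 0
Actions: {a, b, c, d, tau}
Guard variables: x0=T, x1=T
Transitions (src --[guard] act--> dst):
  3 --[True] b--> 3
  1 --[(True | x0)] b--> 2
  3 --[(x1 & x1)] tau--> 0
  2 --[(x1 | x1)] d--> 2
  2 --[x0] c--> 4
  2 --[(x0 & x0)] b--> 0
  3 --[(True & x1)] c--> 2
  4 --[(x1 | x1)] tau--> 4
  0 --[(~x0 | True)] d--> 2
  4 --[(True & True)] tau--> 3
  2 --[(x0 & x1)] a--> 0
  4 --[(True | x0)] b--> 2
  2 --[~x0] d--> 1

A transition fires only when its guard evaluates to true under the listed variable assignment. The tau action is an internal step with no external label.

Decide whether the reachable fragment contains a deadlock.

Reachable = {0,2,3,4}
  0: d→2  [1 exit(s)]
  2: a→0  b→0  c→4  d→2  [4 exit(s)]
  3: b→3  c→2  tau→0  [3 exit(s)]
  4: b→2  tau→3  tau→4  [3 exit(s)]

Answer: DEADLOCK-FREE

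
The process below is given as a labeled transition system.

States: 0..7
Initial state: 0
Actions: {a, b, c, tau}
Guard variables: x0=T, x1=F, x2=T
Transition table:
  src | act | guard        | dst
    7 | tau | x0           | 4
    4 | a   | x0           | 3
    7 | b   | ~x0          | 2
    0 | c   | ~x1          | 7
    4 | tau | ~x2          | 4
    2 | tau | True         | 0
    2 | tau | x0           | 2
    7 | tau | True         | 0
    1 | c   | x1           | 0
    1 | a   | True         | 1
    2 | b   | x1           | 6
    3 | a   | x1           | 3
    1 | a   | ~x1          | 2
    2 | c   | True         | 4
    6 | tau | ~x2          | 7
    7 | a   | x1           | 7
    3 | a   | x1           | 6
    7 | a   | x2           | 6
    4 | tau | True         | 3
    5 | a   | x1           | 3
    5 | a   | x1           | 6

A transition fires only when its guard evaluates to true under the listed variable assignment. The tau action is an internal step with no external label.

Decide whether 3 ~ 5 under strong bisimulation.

Answer: BISIMILAR

Trace:
Refine partition for ~:
  round 0: {{0,1,2,3,4,5,6,7}}
  round 1: {{0},{1},{2},{3,5,6},{4,7}}
  round 2: {{0},{1},{2},{3,5,6},{4},{7}}
Fixed point at round 3; 6 class(es).
3∈{3,5,6}, 5∈{3,5,6}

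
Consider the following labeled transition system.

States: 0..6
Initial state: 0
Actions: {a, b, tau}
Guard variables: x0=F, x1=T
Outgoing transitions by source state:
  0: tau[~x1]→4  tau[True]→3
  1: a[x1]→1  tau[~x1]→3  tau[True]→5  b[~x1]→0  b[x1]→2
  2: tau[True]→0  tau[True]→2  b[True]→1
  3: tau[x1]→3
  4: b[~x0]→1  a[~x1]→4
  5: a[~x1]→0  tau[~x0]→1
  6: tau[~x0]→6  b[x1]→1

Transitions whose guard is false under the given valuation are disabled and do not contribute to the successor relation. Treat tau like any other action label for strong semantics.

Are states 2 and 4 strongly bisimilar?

Compute ~ classes (split until stable):
  round 0: {{0,1,2,3,4,5,6}}
  round 1: {{0,3,5},{1},{2,6},{4}}
  round 2: {{0,3},{1},{2},{4},{5},{6}}
6 equivalence class(es) (converged in 3)
class of 2: {2}; class of 4: {4}

Answer: NOT BISIMILAR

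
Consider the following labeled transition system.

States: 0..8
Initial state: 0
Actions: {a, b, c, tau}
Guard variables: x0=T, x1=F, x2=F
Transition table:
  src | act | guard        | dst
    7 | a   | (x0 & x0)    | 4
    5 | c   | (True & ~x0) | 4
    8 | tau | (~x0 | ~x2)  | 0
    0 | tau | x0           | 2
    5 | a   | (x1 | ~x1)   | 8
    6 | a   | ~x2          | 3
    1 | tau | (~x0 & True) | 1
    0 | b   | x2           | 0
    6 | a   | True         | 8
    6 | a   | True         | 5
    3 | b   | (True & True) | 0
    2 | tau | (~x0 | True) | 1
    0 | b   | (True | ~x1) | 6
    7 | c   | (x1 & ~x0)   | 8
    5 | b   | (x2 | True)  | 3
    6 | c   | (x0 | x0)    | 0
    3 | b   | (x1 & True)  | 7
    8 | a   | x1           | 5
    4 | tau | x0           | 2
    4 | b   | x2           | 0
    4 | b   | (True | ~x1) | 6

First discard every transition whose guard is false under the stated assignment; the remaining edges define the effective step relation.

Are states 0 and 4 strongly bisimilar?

Answer: BISIMILAR

Working:
Compute ~ classes (split until stable):
  P[0] = {{0,1,2,3,4,5,6,7,8}}
  P[1] = {{0,4},{1},{2,8},{3},{5},{6},{7}}
  P[2] = {{0,4},{1},{2},{3},{5},{6},{7},{8}}
Fixed point at round 3; 8 class(es).
class of 0: {0,4}; class of 4: {0,4}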